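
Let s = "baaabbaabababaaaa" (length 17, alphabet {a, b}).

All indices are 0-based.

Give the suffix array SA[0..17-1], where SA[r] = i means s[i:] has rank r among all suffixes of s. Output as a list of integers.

[16, 15, 14, 13, 1, 6, 2, 11, 9, 7, 3, 12, 0, 5, 10, 8, 4]

rank | idx | suffix
   0 |  16 | a
   1 |  15 | aa
   2 |  14 | aaa
   3 |  13 | aaaa
   4 |   1 | aaabbaabababaaaa
   5 |   6 | aabababaaaa
   6 |   2 | aabbaabababaaaa
   7 |  11 | abaaaa
   8 |   9 | ababaaaa
   9 |   7 | abababaaaa
  10 |   3 | abbaabababaaaa
  11 |  12 | baaaa
  12 |   0 | baaabbaabababaaaa
  13 |   5 | baabababaaaa
  14 |  10 | babaaaa
  15 |   8 | bababaaaa
  16 |   4 | bbaabababaaaa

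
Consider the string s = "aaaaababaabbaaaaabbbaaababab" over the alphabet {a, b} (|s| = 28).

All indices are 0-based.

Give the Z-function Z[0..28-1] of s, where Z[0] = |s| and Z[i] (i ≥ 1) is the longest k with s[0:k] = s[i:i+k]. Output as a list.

[28, 4, 3, 2, 1, 0, 1, 0, 2, 1, 0, 0, 6, 4, 3, 2, 1, 0, 0, 0, 3, 2, 1, 0, 1, 0, 1, 0]

Z[0]=28
i=1: fresh scan; Z[1]=4 grow→box=[1,5)
i=2: min(r-i=3, Z[1]=4)=3; Z[2]=3
i=3: min(r-i=2, Z[2]=3)=2; Z[3]=2
i=4: min(r-i=1, Z[3]=2)=1; Z[4]=1
i=5: fresh scan; Z[5]=0
i=6: fresh scan; Z[6]=1 grow→box=[6,7)
i=7: fresh scan; Z[7]=0
i=8: fresh scan; Z[8]=2 grow→box=[8,10)
i=9: min(r-i=1, Z[1]=4)=1; Z[9]=1
i=10: fresh scan; Z[10]=0
i=11: fresh scan; Z[11]=0
i=12: fresh scan; Z[12]=6 grow→box=[12,18)
i=13: min(r-i=5, Z[1]=4)=4; Z[13]=4
i=14: min(r-i=4, Z[2]=3)=3; Z[14]=3
i=15: min(r-i=3, Z[3]=2)=2; Z[15]=2
i=16: min(r-i=2, Z[4]=1)=1; Z[16]=1
i=17: min(r-i=1, Z[5]=0)=0; Z[17]=0
i=18: fresh scan; Z[18]=0
i=19: fresh scan; Z[19]=0
i=20: fresh scan; Z[20]=3 grow→box=[20,23)
i=21: min(r-i=2, Z[1]=4)=2; Z[21]=2
i=22: min(r-i=1, Z[2]=3)=1; Z[22]=1
i=23: fresh scan; Z[23]=0
i=24: fresh scan; Z[24]=1 grow→box=[24,25)
i=25: fresh scan; Z[25]=0
i=26: fresh scan; Z[26]=1 grow→box=[26,27)
i=27: fresh scan; Z[27]=0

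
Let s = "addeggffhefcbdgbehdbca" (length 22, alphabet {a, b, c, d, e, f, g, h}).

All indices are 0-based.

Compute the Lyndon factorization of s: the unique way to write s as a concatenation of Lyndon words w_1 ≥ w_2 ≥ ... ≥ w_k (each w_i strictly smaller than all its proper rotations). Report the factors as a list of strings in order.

emit factor 1: 'addeggffhefcbdgbehdbc' (i=0, period=21)
emit factor 2: 'a' (i=21, period=1)

["addeggffhefcbdgbehdbc", "a"]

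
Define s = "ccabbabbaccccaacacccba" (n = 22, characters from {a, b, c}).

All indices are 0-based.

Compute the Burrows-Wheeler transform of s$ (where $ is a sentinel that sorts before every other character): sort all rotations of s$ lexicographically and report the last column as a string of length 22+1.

rank  rotation                 last
    0  $ccabbabbaccccaacacccba  a
    1  a$ccabbabbaccccaacacccb  b
    2  aacacccba$ccabbabbacccc  c
    3  abbabbaccccaacacccba$cc  c
    4  abbaccccaacacccba$ccabb  b
    5  acacccba$ccabbabbacccca  a
    6  acccba$ccabbabbaccccaac  c
    7  accccaacacccba$ccabbabb  b
    8  ba$ccabbabbaccccaacaccc  c
    9  babbaccccaacacccba$ccab  b
   10  baccccaacacccba$ccabbab  b
   11  bbabbaccccaacacccba$cca  a
   12  bbaccccaacacccba$ccabba  a
   13  caacacccba$ccabbabbaccc  c
   14  cabbabbaccccaacacccba$c  c
   15  cacccba$ccabbabbaccccaa  a
   16  cba$ccabbabbaccccaacacc  c
   17  ccaacacccba$ccabbabbacc  c
   18  ccabbabbaccccaacacccba$  $
   19  ccba$ccabbabbaccccaacac  c
   20  cccaacacccba$ccabbabbac  c
   21  cccba$ccabbabbaccccaaca  a
   22  ccccaacacccba$ccabbabba  a

abccbacbcbbaaccacc$ccaa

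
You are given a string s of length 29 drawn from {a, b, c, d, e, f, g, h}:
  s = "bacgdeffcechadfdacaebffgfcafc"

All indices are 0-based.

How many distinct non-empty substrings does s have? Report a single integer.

409

rank→(start, suffix):
  0 → (16, 'acaebffgfcafc')
  1 → (1, 'acgdeffcechadfdacaebffgfcafc')
  2 → (12, 'adfdacaebffgfcafc')
  3 → (18, 'aebffgfcafc')
  4 → (26, 'afc')
  5 → (0, 'bacgdeffcechadfdacaebffgfcafc')
  6 → (20, 'bffgfcafc')
  7 → (28, 'c')
  8 → (17, 'caebffgfcafc')
  9 → (25, 'cafc')
  10 → (8, 'cechadfdacaebffgfcafc')
  11 → (2, 'cgdeffcechadfdacaebffgfcafc')
  12 → (10, 'chadfdacaebffgfcafc')
  13 → (15, 'dacaebffgfcafc')
  14 → (4, 'deffcechadfdacaebffgfcafc')
  15 → (13, 'dfdacaebffgfcafc')
  16 → (19, 'ebffgfcafc')
  17 → (9, 'echadfdacaebffgfcafc')
  18 → (5, 'effcechadfdacaebffgfcafc')
  19 → (27, 'fc')
  20 → (24, 'fcafc')
  21 → (7, 'fcechadfdacaebffgfcafc')
  22 → (14, 'fdacaebffgfcafc')
  23 → (6, 'ffcechadfdacaebffgfcafc')
  24 → (21, 'ffgfcafc')
  25 → (22, 'fgfcafc')
  26 → (3, 'gdeffcechadfdacaebffgfcafc')
  27 → (23, 'gfcafc')
  28 → (11, 'hadfdacaebffgfcafc')

SA = [16, 1, 12, 18, 26, 0, 20, 28, 17, 25, 8, 2, 10, 15, 4, 13, 19, 9, 5, 27, 24, 7, 14, 6, 21, 22, 3, 23, 11]
[i] adj suffixes → lcp
  [1] 16/1 → 2 ('ac')
  [2] 1/12 → 1 ('a')
  [3] 12/18 → 1 ('a')
  [4] 18/26 → 1 ('a')
  [5] 26/0 → 0 ('')
  [6] 0/20 → 1 ('b')
  [7] 20/28 → 0 ('')
  [8] 28/17 → 1 ('c')
  [9] 17/25 → 2 ('ca')
  [10] 25/8 → 1 ('c')
  [11] 8/2 → 1 ('c')
  [12] 2/10 → 1 ('c')
  [13] 10/15 → 0 ('')
  [14] 15/4 → 1 ('d')
  [15] 4/13 → 1 ('d')
  [16] 13/19 → 0 ('')
  [17] 19/9 → 1 ('e')
  [18] 9/5 → 1 ('e')
  [19] 5/27 → 0 ('')
  [20] 27/24 → 2 ('fc')
  [21] 24/7 → 2 ('fc')
  [22] 7/14 → 1 ('f')
  [23] 14/6 → 1 ('f')
  [24] 6/21 → 2 ('ff')
  [25] 21/22 → 1 ('f')
  [26] 22/3 → 0 ('')
  [27] 3/23 → 1 ('g')
  [28] 23/11 → 0 ('')

n(n+1)/2 = 29·30/2 = 435
Σ LCP = 0 + 2 + 1 + 1 + 1 + 0 + 1 + 0 + 1 + 2 + 1 + 1 + 1 + 0 + 1 + 1 + 0 + 1 + 1 + 0 + 2 + 2 + 1 + 1 + 2 + 1 + 0 + 1 + 0 = 26
distinct = 435 − 26 = 409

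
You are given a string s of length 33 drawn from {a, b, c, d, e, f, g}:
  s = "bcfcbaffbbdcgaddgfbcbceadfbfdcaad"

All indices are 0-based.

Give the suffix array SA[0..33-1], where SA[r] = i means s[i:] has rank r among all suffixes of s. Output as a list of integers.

sorted suffixes:
  #0 SA[0]=30  'aad'
  #1 SA[1]=31  'ad'
  #2 SA[2]=13  'addgfbcbceadfbfdcaad'
  #3 SA[3]=23  'adfbfdcaad'
  #4 SA[4]=5  'affbbdcgaddgfbcbceadfbfdcaad'
  #5 SA[5]=4  'baffbbdcgaddgfbcbceadfbfdcaad'
  #6 SA[6]=8  'bbdcgaddgfbcbceadfbfdcaad'
  #7 SA[7]=18  'bcbceadfbfdcaad'
  #8 SA[8]=20  'bceadfbfdcaad'
  #9 SA[9]=0  'bcfcbaffbbdcgaddgfbcbceadfbfdcaad'
  #10 SA[10]=9  'bdcgaddgfbcbceadfbfdcaad'
  #11 SA[11]=26  'bfdcaad'
  #12 SA[12]=29  'caad'
  #13 SA[13]=3  'cbaffbbdcgaddgfbcbceadfbfdcaad'
  #14 SA[14]=19  'cbceadfbfdcaad'
  #15 SA[15]=21  'ceadfbfdcaad'
  #16 SA[16]=1  'cfcbaffbbdcgaddgfbcbceadfbfdcaad'
  #17 SA[17]=11  'cgaddgfbcbceadfbfdcaad'
  #18 SA[18]=32  'd'
  #19 SA[19]=28  'dcaad'
  #20 SA[20]=10  'dcgaddgfbcbceadfbfdcaad'
  #21 SA[21]=14  'ddgfbcbceadfbfdcaad'
  #22 SA[22]=24  'dfbfdcaad'
  #23 SA[23]=15  'dgfbcbceadfbfdcaad'
  #24 SA[24]=22  'eadfbfdcaad'
  #25 SA[25]=7  'fbbdcgaddgfbcbceadfbfdcaad'
  #26 SA[26]=17  'fbcbceadfbfdcaad'
  #27 SA[27]=25  'fbfdcaad'
  #28 SA[28]=2  'fcbaffbbdcgaddgfbcbceadfbfdcaad'
  #29 SA[29]=27  'fdcaad'
  #30 SA[30]=6  'ffbbdcgaddgfbcbceadfbfdcaad'
  #31 SA[31]=12  'gaddgfbcbceadfbfdcaad'
  #32 SA[32]=16  'gfbcbceadfbfdcaad'

[30, 31, 13, 23, 5, 4, 8, 18, 20, 0, 9, 26, 29, 3, 19, 21, 1, 11, 32, 28, 10, 14, 24, 15, 22, 7, 17, 25, 2, 27, 6, 12, 16]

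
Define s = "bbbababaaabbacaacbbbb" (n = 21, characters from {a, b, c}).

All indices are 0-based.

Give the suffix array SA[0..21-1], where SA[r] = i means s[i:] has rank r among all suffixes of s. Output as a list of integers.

rank→(start, suffix):
  0 → (7, 'aaabbacaacbbbb')
  1 → (8, 'aabbacaacbbbb')
  2 → (14, 'aacbbbb')
  3 → (5, 'abaaabbacaacbbbb')
  4 → (3, 'ababaaabbacaacbbbb')
  5 → (9, 'abbacaacbbbb')
  6 → (12, 'acaacbbbb')
  7 → (15, 'acbbbb')
  8 → (20, 'b')
  9 → (6, 'baaabbacaacbbbb')
  10 → (4, 'babaaabbacaacbbbb')
  11 → (2, 'bababaaabbacaacbbbb')
  12 → (11, 'bacaacbbbb')
  13 → (19, 'bb')
  14 → (1, 'bbababaaabbacaacbbbb')
  15 → (10, 'bbacaacbbbb')
  16 → (18, 'bbb')
  17 → (0, 'bbbababaaabbacaacbbbb')
  18 → (17, 'bbbb')
  19 → (13, 'caacbbbb')
  20 → (16, 'cbbbb')

[7, 8, 14, 5, 3, 9, 12, 15, 20, 6, 4, 2, 11, 19, 1, 10, 18, 0, 17, 13, 16]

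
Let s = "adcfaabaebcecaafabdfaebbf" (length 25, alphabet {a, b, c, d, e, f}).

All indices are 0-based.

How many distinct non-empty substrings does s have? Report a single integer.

299

sorted suffixes:
  #0 SA[0]=4  'aabaebcecaafabdfaebbf'
  #1 SA[1]=13  'aafabdfaebbf'
  #2 SA[2]=5  'abaebcecaafabdfaebbf'
  #3 SA[3]=16  'abdfaebbf'
  #4 SA[4]=0  'adcfaabaebcecaafabdfaebbf'
  #5 SA[5]=20  'aebbf'
  #6 SA[6]=7  'aebcecaafabdfaebbf'
  #7 SA[7]=14  'afabdfaebbf'
  #8 SA[8]=6  'baebcecaafabdfaebbf'
  #9 SA[9]=22  'bbf'
  #10 SA[10]=9  'bcecaafabdfaebbf'
  #11 SA[11]=17  'bdfaebbf'
  #12 SA[12]=23  'bf'
  #13 SA[13]=12  'caafabdfaebbf'
  #14 SA[14]=10  'cecaafabdfaebbf'
  #15 SA[15]=2  'cfaabaebcecaafabdfaebbf'
  #16 SA[16]=1  'dcfaabaebcecaafabdfaebbf'
  #17 SA[17]=18  'dfaebbf'
  #18 SA[18]=21  'ebbf'
  #19 SA[19]=8  'ebcecaafabdfaebbf'
  #20 SA[20]=11  'ecaafabdfaebbf'
  #21 SA[21]=24  'f'
  #22 SA[22]=3  'faabaebcecaafabdfaebbf'
  #23 SA[23]=15  'fabdfaebbf'
  #24 SA[24]=19  'faebbf'

SA = [4, 13, 5, 16, 0, 20, 7, 14, 6, 22, 9, 17, 23, 12, 10, 2, 1, 18, 21, 8, 11, 24, 3, 15, 19]
rank  pair      lcp
   1  s[4:],s[13:]  2  'aa'
   2  s[13:],s[5:]  1  'a'
   3  s[5:],s[16:]  2  'ab'
   4  s[16:],s[0:]  1  'a'
   5  s[0:],s[20:]  1  'a'
   6  s[20:],s[7:]  3  'aeb'
   7  s[7:],s[14:]  1  'a'
   8  s[14:],s[6:]  0  ''
   9  s[6:],s[22:]  1  'b'
  10  s[22:],s[9:]  1  'b'
  11  s[9:],s[17:]  1  'b'
  12  s[17:],s[23:]  1  'b'
  13  s[23:],s[12:]  0  ''
  14  s[12:],s[10:]  1  'c'
  15  s[10:],s[2:]  1  'c'
  16  s[2:],s[1:]  0  ''
  17  s[1:],s[18:]  1  'd'
  18  s[18:],s[21:]  0  ''
  19  s[21:],s[8:]  2  'eb'
  20  s[8:],s[11:]  1  'e'
  21  s[11:],s[24:]  0  ''
  22  s[24:],s[3:]  1  'f'
  23  s[3:],s[15:]  2  'fa'
  24  s[15:],s[19:]  2  'fa'

n(n+1)/2 = 25·26/2 = 325
Σ LCP = 0 + 2 + 1 + 2 + 1 + 1 + 3 + 1 + 0 + 1 + 1 + 1 + 1 + 0 + 1 + 1 + 0 + 1 + 0 + 2 + 1 + 0 + 1 + 2 + 2 = 26
distinct = 325 − 26 = 299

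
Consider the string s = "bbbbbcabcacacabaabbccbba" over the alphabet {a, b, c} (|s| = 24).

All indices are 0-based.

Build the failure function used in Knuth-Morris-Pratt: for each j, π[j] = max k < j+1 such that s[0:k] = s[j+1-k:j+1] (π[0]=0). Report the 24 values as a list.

π[0] = 0
j=1 s[j]='b': π[1]=1 (border 'b')
j=2 s[j]='b': π[2]=2 (border 'bb')
j=3 s[j]='b': π[3]=3 (border 'bbb')
j=4 s[j]='b': π[4]=4 (border 'bbbb')
j=5 s[j]='c': k: 4→3→2→1→0; π[5]=0 (border '')
j=6 s[j]='a': π[6]=0 (border '')
j=7 s[j]='b': π[7]=1 (border 'b')
j=8 s[j]='c': k: 1→0; π[8]=0 (border '')
j=9 s[j]='a': π[9]=0 (border '')
j=10 s[j]='c': π[10]=0 (border '')
j=11 s[j]='a': π[11]=0 (border '')
j=12 s[j]='c': π[12]=0 (border '')
j=13 s[j]='a': π[13]=0 (border '')
j=14 s[j]='b': π[14]=1 (border 'b')
j=15 s[j]='a': k: 1→0; π[15]=0 (border '')
j=16 s[j]='a': π[16]=0 (border '')
j=17 s[j]='b': π[17]=1 (border 'b')
j=18 s[j]='b': π[18]=2 (border 'bb')
j=19 s[j]='c': k: 2→1→0; π[19]=0 (border '')
j=20 s[j]='c': π[20]=0 (border '')
j=21 s[j]='b': π[21]=1 (border 'b')
j=22 s[j]='b': π[22]=2 (border 'bb')
j=23 s[j]='a': k: 2→1→0; π[23]=0 (border '')

[0, 1, 2, 3, 4, 0, 0, 1, 0, 0, 0, 0, 0, 0, 1, 0, 0, 1, 2, 0, 0, 1, 2, 0]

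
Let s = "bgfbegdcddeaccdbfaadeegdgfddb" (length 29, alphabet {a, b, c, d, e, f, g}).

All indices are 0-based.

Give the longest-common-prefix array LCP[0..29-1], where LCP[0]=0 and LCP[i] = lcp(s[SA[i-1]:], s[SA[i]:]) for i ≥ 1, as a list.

[0, 1, 1, 0, 1, 1, 1, 0, 1, 2, 0, 2, 1, 1, 2, 1, 2, 1, 0, 1, 1, 3, 0, 1, 1, 0, 2, 1, 2]

sorted suffixes:
  #0 SA[0]=17  'aadeegdgfddb'
  #1 SA[1]=11  'accdbfaadeegdgfddb'
  #2 SA[2]=18  'adeegdgfddb'
  #3 SA[3]=28  'b'
  #4 SA[4]=3  'begdcddeaccdbfaadeegdgfddb'
  #5 SA[5]=15  'bfaadeegdgfddb'
  #6 SA[6]=0  'bgfbegdcddeaccdbfaadeegdgfddb'
  #7 SA[7]=12  'ccdbfaadeegdgfddb'
  #8 SA[8]=13  'cdbfaadeegdgfddb'
  #9 SA[9]=7  'cddeaccdbfaadeegdgfddb'
  #10 SA[10]=27  'db'
  #11 SA[11]=14  'dbfaadeegdgfddb'
  #12 SA[12]=6  'dcddeaccdbfaadeegdgfddb'
  #13 SA[13]=26  'ddb'
  #14 SA[14]=8  'ddeaccdbfaadeegdgfddb'
  #15 SA[15]=9  'deaccdbfaadeegdgfddb'
  #16 SA[16]=19  'deegdgfddb'
  #17 SA[17]=23  'dgfddb'
  #18 SA[18]=10  'eaccdbfaadeegdgfddb'
  #19 SA[19]=20  'eegdgfddb'
  #20 SA[20]=4  'egdcddeaccdbfaadeegdgfddb'
  #21 SA[21]=21  'egdgfddb'
  #22 SA[22]=16  'faadeegdgfddb'
  #23 SA[23]=2  'fbegdcddeaccdbfaadeegdgfddb'
  #24 SA[24]=25  'fddb'
  #25 SA[25]=5  'gdcddeaccdbfaadeegdgfddb'
  #26 SA[26]=22  'gdgfddb'
  #27 SA[27]=1  'gfbegdcddeaccdbfaadeegdgfddb'
  #28 SA[28]=24  'gfddb'

SA = [17, 11, 18, 28, 3, 15, 0, 12, 13, 7, 27, 14, 6, 26, 8, 9, 19, 23, 10, 20, 4, 21, 16, 2, 25, 5, 22, 1, 24]
[i] adj suffixes → lcp
  [1] 17/11 → 1 ('a')
  [2] 11/18 → 1 ('a')
  [3] 18/28 → 0 ('')
  [4] 28/3 → 1 ('b')
  [5] 3/15 → 1 ('b')
  [6] 15/0 → 1 ('b')
  [7] 0/12 → 0 ('')
  [8] 12/13 → 1 ('c')
  [9] 13/7 → 2 ('cd')
  [10] 7/27 → 0 ('')
  [11] 27/14 → 2 ('db')
  [12] 14/6 → 1 ('d')
  [13] 6/26 → 1 ('d')
  [14] 26/8 → 2 ('dd')
  [15] 8/9 → 1 ('d')
  [16] 9/19 → 2 ('de')
  [17] 19/23 → 1 ('d')
  [18] 23/10 → 0 ('')
  [19] 10/20 → 1 ('e')
  [20] 20/4 → 1 ('e')
  [21] 4/21 → 3 ('egd')
  [22] 21/16 → 0 ('')
  [23] 16/2 → 1 ('f')
  [24] 2/25 → 1 ('f')
  [25] 25/5 → 0 ('')
  [26] 5/22 → 2 ('gd')
  [27] 22/1 → 1 ('g')
  [28] 1/24 → 2 ('gf')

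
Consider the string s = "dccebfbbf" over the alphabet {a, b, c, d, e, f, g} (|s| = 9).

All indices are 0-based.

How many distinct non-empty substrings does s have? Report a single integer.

40

rank | idx | suffix
   0 |   6 | bbf
   1 |   7 | bf
   2 |   4 | bfbbf
   3 |   1 | ccebfbbf
   4 |   2 | cebfbbf
   5 |   0 | dccebfbbf
   6 |   3 | ebfbbf
   7 |   8 | f
   8 |   5 | fbbf

SA = [6, 7, 4, 1, 2, 0, 3, 8, 5]
i: (SA[i-1],SA[i]) lcp shared
  1: (6,7) 1 'b'
  2: (7,4) 2 'bf'
  3: (4,1) 0 ''
  4: (1,2) 1 'c'
  5: (2,0) 0 ''
  6: (0,3) 0 ''
  7: (3,8) 0 ''
  8: (8,5) 1 'f'

n(n+1)/2 = 9·10/2 = 45
Σ LCP = 0 + 1 + 2 + 0 + 1 + 0 + 0 + 0 + 1 = 5
distinct = 45 − 5 = 40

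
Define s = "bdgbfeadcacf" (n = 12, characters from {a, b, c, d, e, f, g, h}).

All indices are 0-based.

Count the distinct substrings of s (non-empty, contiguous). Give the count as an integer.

rank | idx | suffix
   0 |   9 | acf
   1 |   6 | adcacf
   2 |   0 | bdgbfeadcacf
   3 |   3 | bfeadcacf
   4 |   8 | cacf
   5 |  10 | cf
   6 |   7 | dcacf
   7 |   1 | dgbfeadcacf
   8 |   5 | eadcacf
   9 |  11 | f
  10 |   4 | feadcacf
  11 |   2 | gbfeadcacf

SA = [9, 6, 0, 3, 8, 10, 7, 1, 5, 11, 4, 2]
[i] adj suffixes → lcp
  [1] 9/6 → 1 ('a')
  [2] 6/0 → 0 ('')
  [3] 0/3 → 1 ('b')
  [4] 3/8 → 0 ('')
  [5] 8/10 → 1 ('c')
  [6] 10/7 → 0 ('')
  [7] 7/1 → 1 ('d')
  [8] 1/5 → 0 ('')
  [9] 5/11 → 0 ('')
  [10] 11/4 → 1 ('f')
  [11] 4/2 → 0 ('')

n(n+1)/2 = 12·13/2 = 78
Σ LCP = 0 + 1 + 0 + 1 + 0 + 1 + 0 + 1 + 0 + 0 + 1 + 0 = 5
distinct = 78 − 5 = 73

73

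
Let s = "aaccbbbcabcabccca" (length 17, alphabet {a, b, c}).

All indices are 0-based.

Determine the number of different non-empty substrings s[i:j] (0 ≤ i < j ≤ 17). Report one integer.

125

sorted suffixes:
  #0 SA[0]=16  'a'
  #1 SA[1]=0  'aaccbbbcabcabccca'
  #2 SA[2]=8  'abcabccca'
  #3 SA[3]=11  'abccca'
  #4 SA[4]=1  'accbbbcabcabccca'
  #5 SA[5]=4  'bbbcabcabccca'
  #6 SA[6]=5  'bbcabcabccca'
  #7 SA[7]=6  'bcabcabccca'
  #8 SA[8]=9  'bcabccca'
  #9 SA[9]=12  'bccca'
  #10 SA[10]=15  'ca'
  #11 SA[11]=7  'cabcabccca'
  #12 SA[12]=10  'cabccca'
  #13 SA[13]=3  'cbbbcabcabccca'
  #14 SA[14]=14  'cca'
  #15 SA[15]=2  'ccbbbcabcabccca'
  #16 SA[16]=13  'ccca'

SA = [16, 0, 8, 11, 1, 4, 5, 6, 9, 12, 15, 7, 10, 3, 14, 2, 13]
i: (SA[i-1],SA[i]) lcp shared
  1: (16,0) 1 'a'
  2: (0,8) 1 'a'
  3: (8,11) 3 'abc'
  4: (11,1) 1 'a'
  5: (1,4) 0 ''
  6: (4,5) 2 'bb'
  7: (5,6) 1 'b'
  8: (6,9) 5 'bcabc'
  9: (9,12) 2 'bc'
  10: (12,15) 0 ''
  11: (15,7) 2 'ca'
  12: (7,10) 4 'cabc'
  13: (10,3) 1 'c'
  14: (3,14) 1 'c'
  15: (14,2) 2 'cc'
  16: (2,13) 2 'cc'

n(n+1)/2 = 17·18/2 = 153
Σ LCP = 0 + 1 + 1 + 3 + 1 + 0 + 2 + 1 + 5 + 2 + 0 + 2 + 4 + 1 + 1 + 2 + 2 = 28
distinct = 153 − 28 = 125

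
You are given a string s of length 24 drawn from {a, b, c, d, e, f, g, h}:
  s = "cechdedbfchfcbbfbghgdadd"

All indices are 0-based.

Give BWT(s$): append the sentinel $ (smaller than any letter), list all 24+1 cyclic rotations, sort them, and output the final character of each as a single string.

ddcbdff$efdgeahcdbhbhbccg

rank  rotation                   last
    0  $cechdedbfchfcbbfbghgdadd  d
    1  add$cechdedbfchfcbbfbghgd  d
    2  bbfbghgdadd$cechdedbfchfc  c
    3  bfbghgdadd$cechdedbfchfcb  b
    4  bfchfcbbfbghgdadd$cechded  d
    5  bghgdadd$cechdedbfchfcbbf  f
    6  cbbfbghgdadd$cechdedbfchf  f
    7  cechdedbfchfcbbfbghgdadd$  $
    8  chdedbfchfcbbfbghgdadd$ce  e
    9  chfcbbfbghgdadd$cechdedbf  f
   10  d$cechdedbfchfcbbfbghgdad  d
   11  dadd$cechdedbfchfcbbfbghg  g
   12  dbfchfcbbfbghgdadd$cechde  e
   13  dd$cechdedbfchfcbbfbghgda  a
   14  dedbfchfcbbfbghgdadd$cech  h
   15  echdedbfchfcbbfbghgdadd$c  c
   16  edbfchfcbbfbghgdadd$cechd  d
   17  fbghgdadd$cechdedbfchfcbb  b
   18  fcbbfbghgdadd$cechdedbfch  h
   19  fchfcbbfbghgdadd$cechdedb  b
   20  gdadd$cechdedbfchfcbbfbgh  h
   21  ghgdadd$cechdedbfchfcbbfb  b
   22  hdedbfchfcbbfbghgdadd$cec  c
   23  hfcbbfbghgdadd$cechdedbfc  c
   24  hgdadd$cechdedbfchfcbbfbg  g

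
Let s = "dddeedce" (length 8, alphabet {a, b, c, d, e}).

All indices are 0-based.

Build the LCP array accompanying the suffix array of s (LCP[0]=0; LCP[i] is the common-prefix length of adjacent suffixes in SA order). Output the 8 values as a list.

[0, 0, 1, 2, 1, 0, 1, 1]

rank | idx | suffix
   0 |   6 | ce
   1 |   5 | dce
   2 |   0 | dddeedce
   3 |   1 | ddeedce
   4 |   2 | deedce
   5 |   7 | e
   6 |   4 | edce
   7 |   3 | eedce

SA = [6, 5, 0, 1, 2, 7, 4, 3]
[i] adj suffixes → lcp
  [1] 6/5 → 0 ('')
  [2] 5/0 → 1 ('d')
  [3] 0/1 → 2 ('dd')
  [4] 1/2 → 1 ('d')
  [5] 2/7 → 0 ('')
  [6] 7/4 → 1 ('e')
  [7] 4/3 → 1 ('e')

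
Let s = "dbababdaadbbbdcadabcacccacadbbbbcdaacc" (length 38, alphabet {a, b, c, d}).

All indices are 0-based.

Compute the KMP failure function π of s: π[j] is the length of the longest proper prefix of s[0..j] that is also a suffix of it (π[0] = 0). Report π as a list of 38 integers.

[0, 0, 0, 0, 0, 0, 1, 0, 0, 1, 2, 0, 0, 1, 0, 0, 1, 0, 0, 0, 0, 0, 0, 0, 0, 0, 0, 1, 2, 0, 0, 0, 0, 1, 0, 0, 0, 0]

π[0] = 0
j=1 s[j]='b': π[1]=0 (border '')
j=2 s[j]='a': π[2]=0 (border '')
j=3 s[j]='b': π[3]=0 (border '')
j=4 s[j]='a': π[4]=0 (border '')
j=5 s[j]='b': π[5]=0 (border '')
j=6 s[j]='d': π[6]=1 (border 'd')
j=7 s[j]='a': k: 1→0; π[7]=0 (border '')
j=8 s[j]='a': π[8]=0 (border '')
j=9 s[j]='d': π[9]=1 (border 'd')
j=10 s[j]='b': π[10]=2 (border 'db')
j=11 s[j]='b': k: 2→0; π[11]=0 (border '')
j=12 s[j]='b': π[12]=0 (border '')
j=13 s[j]='d': π[13]=1 (border 'd')
j=14 s[j]='c': k: 1→0; π[14]=0 (border '')
j=15 s[j]='a': π[15]=0 (border '')
j=16 s[j]='d': π[16]=1 (border 'd')
j=17 s[j]='a': k: 1→0; π[17]=0 (border '')
j=18 s[j]='b': π[18]=0 (border '')
j=19 s[j]='c': π[19]=0 (border '')
j=20 s[j]='a': π[20]=0 (border '')
j=21 s[j]='c': π[21]=0 (border '')
j=22 s[j]='c': π[22]=0 (border '')
j=23 s[j]='c': π[23]=0 (border '')
j=24 s[j]='a': π[24]=0 (border '')
j=25 s[j]='c': π[25]=0 (border '')
j=26 s[j]='a': π[26]=0 (border '')
j=27 s[j]='d': π[27]=1 (border 'd')
j=28 s[j]='b': π[28]=2 (border 'db')
j=29 s[j]='b': k: 2→0; π[29]=0 (border '')
j=30 s[j]='b': π[30]=0 (border '')
j=31 s[j]='b': π[31]=0 (border '')
j=32 s[j]='c': π[32]=0 (border '')
j=33 s[j]='d': π[33]=1 (border 'd')
j=34 s[j]='a': k: 1→0; π[34]=0 (border '')
j=35 s[j]='a': π[35]=0 (border '')
j=36 s[j]='c': π[36]=0 (border '')
j=37 s[j]='c': π[37]=0 (border '')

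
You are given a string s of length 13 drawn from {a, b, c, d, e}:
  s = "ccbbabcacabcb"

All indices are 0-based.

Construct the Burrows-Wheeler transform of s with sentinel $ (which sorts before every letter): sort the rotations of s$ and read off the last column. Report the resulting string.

bbcccbcaaabbc$

rank  rotation        last
    0  $ccbbabcacabcb  b
    1  abcacabcb$ccbb  b
    2  abcb$ccbbabcac  c
    3  acabcb$ccbbabc  c
    4  b$ccbbabcacabc  c
    5  babcacabcb$ccb  b
    6  bbabcacabcb$cc  c
    7  bcacabcb$ccbba  a
    8  bcb$ccbbabcaca  a
    9  cabcb$ccbbabca  a
   10  cacabcb$ccbbab  b
   11  cb$ccbbabcacab  b
   12  cbbabcacabcb$c  c
   13  ccbbabcacabcb$  $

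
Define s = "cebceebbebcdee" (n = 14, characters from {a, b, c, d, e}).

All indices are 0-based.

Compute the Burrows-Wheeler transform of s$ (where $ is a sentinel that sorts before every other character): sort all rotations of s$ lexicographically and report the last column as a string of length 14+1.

eeeebb$bceebcdc

rank  rotation         last
    0  $cebceebbebcdee  e
    1  bbebcdee$cebcee  e
    2  bcdee$cebceebbe  e
    3  bceebbebcdee$ce  e
    4  bebcdee$cebceeb  b
    5  cdee$cebceebbeb  b
    6  cebceebbebcdee$  $
    7  ceebbebcdee$ceb  b
    8  dee$cebceebbebc  c
    9  e$cebceebbebcde  e
   10  ebbebcdee$cebce  e
   11  ebcdee$cebceebb  b
   12  ebceebbebcdee$c  c
   13  ee$cebceebbebcd  d
   14  eebbebcdee$cebc  c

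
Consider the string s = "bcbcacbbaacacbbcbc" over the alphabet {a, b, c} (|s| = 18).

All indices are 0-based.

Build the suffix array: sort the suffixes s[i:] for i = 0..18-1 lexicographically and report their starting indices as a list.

[8, 9, 4, 11, 7, 6, 13, 16, 2, 14, 0, 17, 3, 10, 5, 12, 15, 1]

rank→(start, suffix):
  0 → (8, 'aacacbbcbc')
  1 → (9, 'acacbbcbc')
  2 → (4, 'acbbaacacbbcbc')
  3 → (11, 'acbbcbc')
  4 → (7, 'baacacbbcbc')
  5 → (6, 'bbaacacbbcbc')
  6 → (13, 'bbcbc')
  7 → (16, 'bc')
  8 → (2, 'bcacbbaacacbbcbc')
  9 → (14, 'bcbc')
  10 → (0, 'bcbcacbbaacacbbcbc')
  11 → (17, 'c')
  12 → (3, 'cacbbaacacbbcbc')
  13 → (10, 'cacbbcbc')
  14 → (5, 'cbbaacacbbcbc')
  15 → (12, 'cbbcbc')
  16 → (15, 'cbc')
  17 → (1, 'cbcacbbaacacbbcbc')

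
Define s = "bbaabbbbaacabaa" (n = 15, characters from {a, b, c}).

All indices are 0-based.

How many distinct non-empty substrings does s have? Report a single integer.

sorted suffixes:
  #0 SA[0]=14  'a'
  #1 SA[1]=13  'aa'
  #2 SA[2]=2  'aabbbbaacabaa'
  #3 SA[3]=8  'aacabaa'
  #4 SA[4]=11  'abaa'
  #5 SA[5]=3  'abbbbaacabaa'
  #6 SA[6]=9  'acabaa'
  #7 SA[7]=12  'baa'
  #8 SA[8]=1  'baabbbbaacabaa'
  #9 SA[9]=7  'baacabaa'
  #10 SA[10]=0  'bbaabbbbaacabaa'
  #11 SA[11]=6  'bbaacabaa'
  #12 SA[12]=5  'bbbaacabaa'
  #13 SA[13]=4  'bbbbaacabaa'
  #14 SA[14]=10  'cabaa'

SA = [14, 13, 2, 8, 11, 3, 9, 12, 1, 7, 0, 6, 5, 4, 10]
i: (SA[i-1],SA[i]) lcp shared
  1: (14,13) 1 'a'
  2: (13,2) 2 'aa'
  3: (2,8) 2 'aa'
  4: (8,11) 1 'a'
  5: (11,3) 2 'ab'
  6: (3,9) 1 'a'
  7: (9,12) 0 ''
  8: (12,1) 3 'baa'
  9: (1,7) 3 'baa'
  10: (7,0) 1 'b'
  11: (0,6) 4 'bbaa'
  12: (6,5) 2 'bb'
  13: (5,4) 3 'bbb'
  14: (4,10) 0 ''

n(n+1)/2 = 15·16/2 = 120
Σ LCP = 0 + 1 + 2 + 2 + 1 + 2 + 1 + 0 + 3 + 3 + 1 + 4 + 2 + 3 + 0 = 25
distinct = 120 − 25 = 95

95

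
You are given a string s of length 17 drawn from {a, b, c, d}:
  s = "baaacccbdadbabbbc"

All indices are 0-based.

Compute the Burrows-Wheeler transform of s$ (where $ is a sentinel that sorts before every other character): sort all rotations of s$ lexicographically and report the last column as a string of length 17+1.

rank  rotation            last
    0  $baaacccbdadbabbbc  c
    1  aaacccbdadbabbbc$b  b
    2  aacccbdadbabbbc$ba  a
    3  abbbc$baaacccbdadb  b
    4  acccbdadbabbbc$baa  a
    5  adbabbbc$baaacccbd  d
    6  baaacccbdadbabbbc$  $
    7  babbbc$baaacccbdad  d
    8  bbbc$baaacccbdadba  a
    9  bbc$baaacccbdadbab  b
   10  bc$baaacccbdadbabb  b
   11  bdadbabbbc$baaaccc  c
   12  c$baaacccbdadbabbb  b
   13  cbdadbabbbc$baaacc  c
   14  ccbdadbabbbc$baaac  c
   15  cccbdadbabbbc$baaa  a
   16  dadbabbbc$baaacccb  b
   17  dbabbbc$baaacccbda  a

cbabad$dabbcbccaba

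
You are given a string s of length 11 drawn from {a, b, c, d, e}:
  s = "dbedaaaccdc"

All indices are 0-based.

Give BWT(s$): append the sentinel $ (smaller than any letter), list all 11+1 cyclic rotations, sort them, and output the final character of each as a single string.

cdaaddace$cb

rank  rotation      last
    0  $dbedaaaccdc  c
    1  aaaccdc$dbed  d
    2  aaccdc$dbeda  a
    3  accdc$dbedaa  a
    4  bedaaaccdc$d  d
    5  c$dbedaaaccd  d
    6  ccdc$dbedaaa  a
    7  cdc$dbedaaac  c
    8  daaaccdc$dbe  e
    9  dbedaaaccdc$  $
   10  dc$dbedaaacc  c
   11  edaaaccdc$db  b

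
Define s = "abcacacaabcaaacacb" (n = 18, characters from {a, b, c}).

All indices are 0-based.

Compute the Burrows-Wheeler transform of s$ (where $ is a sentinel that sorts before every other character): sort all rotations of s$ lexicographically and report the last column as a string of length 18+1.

rank  rotation             last
    0  $abcacacaabcaaacacb  b
    1  aaacacb$abcacacaabc  c
    2  aabcaaacacb$abcacac  c
    3  aacacb$abcacacaabca  a
    4  abcaaacacb$abcacaca  a
    5  abcacacaabcaaacacb$  $
    6  acaabcaaacacb$abcac  c
    7  acacaabcaaacacb$abc  c
    8  acacb$abcacacaabcaa  a
    9  acb$abcacacaabcaaac  c
   10  b$abcacacaabcaaacac  c
   11  bcaaacacb$abcacacaa  a
   12  bcacacaabcaaacacb$a  a
   13  caaacacb$abcacacaab  b
   14  caabcaaacacb$abcaca  a
   15  cacaabcaaacacb$abca  a
   16  cacacaabcaaacacb$ab  b
   17  cacb$abcacacaabcaaa  a
   18  cb$abcacacaabcaaaca  a

bccaa$ccaccaabaabaa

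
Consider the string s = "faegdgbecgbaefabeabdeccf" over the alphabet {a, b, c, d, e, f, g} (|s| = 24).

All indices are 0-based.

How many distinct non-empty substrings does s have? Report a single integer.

277

rank | idx | suffix
   0 |  17 | abdeccf
   1 |  14 | abeabdeccf
   2 |  11 | aefabeabdeccf
   3 |   1 | aegdgbecgbaefabeabdeccf
   4 |  10 | baefabeabdeccf
   5 |  18 | bdeccf
   6 |  15 | beabdeccf
   7 |   6 | becgbaefabeabdeccf
   8 |  21 | ccf
   9 |  22 | cf
  10 |   8 | cgbaefabeabdeccf
  11 |  19 | deccf
  12 |   4 | dgbecgbaefabeabdeccf
  13 |  16 | eabdeccf
  14 |  20 | eccf
  15 |   7 | ecgbaefabeabdeccf
  16 |  12 | efabeabdeccf
  17 |   2 | egdgbecgbaefabeabdeccf
  18 |  23 | f
  19 |  13 | fabeabdeccf
  20 |   0 | faegdgbecgbaefabeabdeccf
  21 |   9 | gbaefabeabdeccf
  22 |   5 | gbecgbaefabeabdeccf
  23 |   3 | gdgbecgbaefabeabdeccf

SA = [17, 14, 11, 1, 10, 18, 15, 6, 21, 22, 8, 19, 4, 16, 20, 7, 12, 2, 23, 13, 0, 9, 5, 3]
rank  pair      lcp
   1  s[17:],s[14:]  2  'ab'
   2  s[14:],s[11:]  1  'a'
   3  s[11:],s[1:]  2  'ae'
   4  s[1:],s[10:]  0  ''
   5  s[10:],s[18:]  1  'b'
   6  s[18:],s[15:]  1  'b'
   7  s[15:],s[6:]  2  'be'
   8  s[6:],s[21:]  0  ''
   9  s[21:],s[22:]  1  'c'
  10  s[22:],s[8:]  1  'c'
  11  s[8:],s[19:]  0  ''
  12  s[19:],s[4:]  1  'd'
  13  s[4:],s[16:]  0  ''
  14  s[16:],s[20:]  1  'e'
  15  s[20:],s[7:]  2  'ec'
  16  s[7:],s[12:]  1  'e'
  17  s[12:],s[2:]  1  'e'
  18  s[2:],s[23:]  0  ''
  19  s[23:],s[13:]  1  'f'
  20  s[13:],s[0:]  2  'fa'
  21  s[0:],s[9:]  0  ''
  22  s[9:],s[5:]  2  'gb'
  23  s[5:],s[3:]  1  'g'

n(n+1)/2 = 24·25/2 = 300
Σ LCP = 0 + 2 + 1 + 2 + 0 + 1 + 1 + 2 + 0 + 1 + 1 + 0 + 1 + 0 + 1 + 2 + 1 + 1 + 0 + 1 + 2 + 0 + 2 + 1 = 23
distinct = 300 − 23 = 277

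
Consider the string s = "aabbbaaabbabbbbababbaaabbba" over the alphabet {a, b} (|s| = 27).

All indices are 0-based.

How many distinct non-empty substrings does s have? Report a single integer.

rank | idx | suffix
   0 |  26 | a
   1 |   5 | aaabbabbbbababbaaabbba
   2 |  20 | aaabbba
   3 |   6 | aabbabbbbababbaaabbba
   4 |  21 | aabbba
   5 |   0 | aabbbaaabbabbbbababbaaabbba
   6 |  15 | ababbaaabbba
   7 |  17 | abbaaabbba
   8 |   7 | abbabbbbababbaaabbba
   9 |  22 | abbba
  10 |   1 | abbbaaabbabbbbababbaaabbba
  11 |  10 | abbbbababbaaabbba
  12 |  25 | ba
  13 |   4 | baaabbabbbbababbaaabbba
  14 |  19 | baaabbba
  15 |  14 | bababbaaabbba
  16 |  16 | babbaaabbba
  17 |   9 | babbbbababbaaabbba
  18 |  24 | bba
  19 |   3 | bbaaabbabbbbababbaaabbba
  20 |  18 | bbaaabbba
  21 |  13 | bbababbaaabbba
  22 |   8 | bbabbbbababbaaabbba
  23 |  23 | bbba
  24 |   2 | bbbaaabbabbbbababbaaabbba
  25 |  12 | bbbababbaaabbba
  26 |  11 | bbbbababbaaabbba

SA = [26, 5, 20, 6, 21, 0, 15, 17, 7, 22, 1, 10, 25, 4, 19, 14, 16, 9, 24, 3, 18, 13, 8, 23, 2, 12, 11]
rank  pair      lcp
   1  s[26:],s[5:]  1  'a'
   2  s[5:],s[20:]  5  'aaabb'
   3  s[20:],s[6:]  2  'aa'
   4  s[6:],s[21:]  4  'aabb'
   5  s[21:],s[0:]  6  'aabbba'
   6  s[0:],s[15:]  1  'a'
   7  s[15:],s[17:]  2  'ab'
   8  s[17:],s[7:]  4  'abba'
   9  s[7:],s[22:]  3  'abb'
  10  s[22:],s[1:]  5  'abbba'
  11  s[1:],s[10:]  4  'abbb'
  12  s[10:],s[25:]  0  ''
  13  s[25:],s[4:]  2  'ba'
  14  s[4:],s[19:]  6  'baaabb'
  15  s[19:],s[14:]  2  'ba'
  16  s[14:],s[16:]  3  'bab'
  17  s[16:],s[9:]  4  'babb'
  18  s[9:],s[24:]  1  'b'
  19  s[24:],s[3:]  3  'bba'
  20  s[3:],s[18:]  7  'bbaaabb'
  21  s[18:],s[13:]  3  'bba'
  22  s[13:],s[8:]  4  'bbab'
  23  s[8:],s[23:]  2  'bb'
  24  s[23:],s[2:]  4  'bbba'
  25  s[2:],s[12:]  4  'bbba'
  26  s[12:],s[11:]  3  'bbb'

n(n+1)/2 = 27·28/2 = 378
Σ LCP = 0 + 1 + 5 + 2 + 4 + 6 + 1 + 2 + 4 + 3 + 5 + 4 + 0 + 2 + 6 + 2 + 3 + 4 + 1 + 3 + 7 + 3 + 4 + 2 + 4 + 4 + 3 = 85
distinct = 378 − 85 = 293

293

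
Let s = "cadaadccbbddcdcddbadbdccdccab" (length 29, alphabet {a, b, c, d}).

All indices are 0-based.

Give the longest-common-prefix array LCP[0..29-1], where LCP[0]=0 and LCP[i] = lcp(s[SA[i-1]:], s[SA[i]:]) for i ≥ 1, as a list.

[0, 1, 1, 2, 2, 0, 1, 1, 1, 2, 0, 2, 1, 1, 2, 2, 1, 3, 2, 0, 1, 2, 1, 3, 3, 2, 3, 1, 2]

rank | idx | suffix
   0 |   3 | aadccbbddcdcddbadbdccdccab
   1 |  27 | ab
   2 |   1 | adaadccbbddcdcddbadbdccdccab
   3 |  18 | adbdccdccab
   4 |   4 | adccbbddcdcddbadbdccdccab
   5 |  28 | b
   6 |  17 | badbdccdccab
   7 |   8 | bbddcdcddbadbdccdccab
   8 |  20 | bdccdccab
   9 |   9 | bddcdcddbadbdccdccab
  10 |  26 | cab
  11 |   0 | cadaadccbbddcdcddbadbdccdccab
  12 |   7 | cbbddcdcddbadbdccdccab
  13 |  25 | ccab
  14 |   6 | ccbbddcdcddbadbdccdccab
  15 |  22 | ccdccab
  16 |  23 | cdccab
  17 |  12 | cdcddbadbdccdccab
  18 |  14 | cddbadbdccdccab
  19 |   2 | daadccbbddcdcddbadbdccdccab
  20 |  16 | dbadbdccdccab
  21 |  19 | dbdccdccab
  22 |  24 | dccab
  23 |   5 | dccbbddcdcddbadbdccdccab
  24 |  21 | dccdccab
  25 |  11 | dcdcddbadbdccdccab
  26 |  13 | dcddbadbdccdccab
  27 |  15 | ddbadbdccdccab
  28 |  10 | ddcdcddbadbdccdccab

SA = [3, 27, 1, 18, 4, 28, 17, 8, 20, 9, 26, 0, 7, 25, 6, 22, 23, 12, 14, 2, 16, 19, 24, 5, 21, 11, 13, 15, 10]
[i] adj suffixes → lcp
  [1] 3/27 → 1 ('a')
  [2] 27/1 → 1 ('a')
  [3] 1/18 → 2 ('ad')
  [4] 18/4 → 2 ('ad')
  [5] 4/28 → 0 ('')
  [6] 28/17 → 1 ('b')
  [7] 17/8 → 1 ('b')
  [8] 8/20 → 1 ('b')
  [9] 20/9 → 2 ('bd')
  [10] 9/26 → 0 ('')
  [11] 26/0 → 2 ('ca')
  [12] 0/7 → 1 ('c')
  [13] 7/25 → 1 ('c')
  [14] 25/6 → 2 ('cc')
  [15] 6/22 → 2 ('cc')
  [16] 22/23 → 1 ('c')
  [17] 23/12 → 3 ('cdc')
  [18] 12/14 → 2 ('cd')
  [19] 14/2 → 0 ('')
  [20] 2/16 → 1 ('d')
  [21] 16/19 → 2 ('db')
  [22] 19/24 → 1 ('d')
  [23] 24/5 → 3 ('dcc')
  [24] 5/21 → 3 ('dcc')
  [25] 21/11 → 2 ('dc')
  [26] 11/13 → 3 ('dcd')
  [27] 13/15 → 1 ('d')
  [28] 15/10 → 2 ('dd')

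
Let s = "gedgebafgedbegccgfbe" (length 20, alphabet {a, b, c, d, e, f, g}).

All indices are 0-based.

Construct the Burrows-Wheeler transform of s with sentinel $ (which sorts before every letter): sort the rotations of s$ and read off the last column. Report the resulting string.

ebefdgceebgggbgaedf$c

rank  rotation               last
    0  $gedgebafgedbegccgfbe  e
    1  afgedbegccgfbe$gedgeb  b
    2  bafgedbegccgfbe$gedge  e
    3  be$gedgebafgedbegccgf  f
    4  begccgfbe$gedgebafged  d
    5  ccgfbe$gedgebafgedbeg  g
    6  cgfbe$gedgebafgedbegc  c
    7  dbegccgfbe$gedgebafge  e
    8  dgebafgedbegccgfbe$ge  e
    9  e$gedgebafgedbegccgfb  b
   10  ebafgedbegccgfbe$gedg  g
   11  edbegccgfbe$gedgebafg  g
   12  edgebafgedbegccgfbe$g  g
   13  egccgfbe$gedgebafgedb  b
   14  fbe$gedgebafgedbegccg  g
   15  fgedbegccgfbe$gedgeba  a
   16  gccgfbe$gedgebafgedbe  e
   17  gebafgedbegccgfbe$ged  d
   18  gedbegccgfbe$gedgebaf  f
   19  gedgebafgedbegccgfbe$  $
   20  gfbe$gedgebafgedbegcc  c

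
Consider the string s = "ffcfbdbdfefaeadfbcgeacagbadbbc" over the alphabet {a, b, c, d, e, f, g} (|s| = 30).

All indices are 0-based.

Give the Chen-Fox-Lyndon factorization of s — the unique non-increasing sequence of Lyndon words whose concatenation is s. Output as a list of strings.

["f", "f", "cf", "bdbdfef", "ae", "adfbcge", "acagbadbbc"]

emit factor 1: 'f' (i=0, period=1)
emit factor 2: 'f' (i=1, period=1)
emit factor 3: 'cf' (i=2, period=2)
emit factor 4: 'bdbdfef' (i=4, period=7)
emit factor 5: 'ae' (i=11, period=2)
emit factor 6: 'adfbcge' (i=13, period=7)
emit factor 7: 'acagbadbbc' (i=20, period=10)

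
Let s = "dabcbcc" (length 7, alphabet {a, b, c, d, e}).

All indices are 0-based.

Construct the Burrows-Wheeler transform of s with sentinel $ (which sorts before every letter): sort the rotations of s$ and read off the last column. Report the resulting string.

rank  rotation  last
    0  $dabcbcc  c
    1  abcbcc$d  d
    2  bcbcc$da  a
    3  bcc$dabc  c
    4  c$dabcbc  c
    5  cbcc$dab  b
    6  cc$dabcb  b
    7  dabcbcc$  $

cdaccbb$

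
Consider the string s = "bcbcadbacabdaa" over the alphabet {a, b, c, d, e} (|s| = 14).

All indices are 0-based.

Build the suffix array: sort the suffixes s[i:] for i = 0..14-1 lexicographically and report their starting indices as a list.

sorted suffixes:
  #0 SA[0]=13  'a'
  #1 SA[1]=12  'aa'
  #2 SA[2]=9  'abdaa'
  #3 SA[3]=7  'acabdaa'
  #4 SA[4]=4  'adbacabdaa'
  #5 SA[5]=6  'bacabdaa'
  #6 SA[6]=2  'bcadbacabdaa'
  #7 SA[7]=0  'bcbcadbacabdaa'
  #8 SA[8]=10  'bdaa'
  #9 SA[9]=8  'cabdaa'
  #10 SA[10]=3  'cadbacabdaa'
  #11 SA[11]=1  'cbcadbacabdaa'
  #12 SA[12]=11  'daa'
  #13 SA[13]=5  'dbacabdaa'

[13, 12, 9, 7, 4, 6, 2, 0, 10, 8, 3, 1, 11, 5]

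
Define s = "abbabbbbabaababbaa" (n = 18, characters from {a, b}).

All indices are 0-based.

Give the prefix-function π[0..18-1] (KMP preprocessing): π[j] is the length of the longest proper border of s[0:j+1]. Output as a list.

[0, 0, 0, 1, 2, 3, 0, 0, 1, 2, 1, 1, 2, 1, 2, 3, 4, 1]

π[0] = 0
j=1 s[j]='b': π[1]=0 (border '')
j=2 s[j]='b': π[2]=0 (border '')
j=3 s[j]='a': π[3]=1 (border 'a')
j=4 s[j]='b': π[4]=2 (border 'ab')
j=5 s[j]='b': π[5]=3 (border 'abb')
j=6 s[j]='b': k: 3→0; π[6]=0 (border '')
j=7 s[j]='b': π[7]=0 (border '')
j=8 s[j]='a': π[8]=1 (border 'a')
j=9 s[j]='b': π[9]=2 (border 'ab')
j=10 s[j]='a': k: 2→0; π[10]=1 (border 'a')
j=11 s[j]='a': k: 1→0; π[11]=1 (border 'a')
j=12 s[j]='b': π[12]=2 (border 'ab')
j=13 s[j]='a': k: 2→0; π[13]=1 (border 'a')
j=14 s[j]='b': π[14]=2 (border 'ab')
j=15 s[j]='b': π[15]=3 (border 'abb')
j=16 s[j]='a': π[16]=4 (border 'abba')
j=17 s[j]='a': k: 4→1→0; π[17]=1 (border 'a')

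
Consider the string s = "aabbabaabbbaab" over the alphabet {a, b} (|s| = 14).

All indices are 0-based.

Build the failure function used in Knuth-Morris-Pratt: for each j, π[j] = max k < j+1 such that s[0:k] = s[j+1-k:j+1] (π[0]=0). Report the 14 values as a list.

[0, 1, 0, 0, 1, 0, 1, 2, 3, 4, 0, 1, 2, 3]

π[0] = 0
j=1 s[j]='a': π[1]=1 (border 'a')
j=2 s[j]='b': k: 1→0; π[2]=0 (border '')
j=3 s[j]='b': π[3]=0 (border '')
j=4 s[j]='a': π[4]=1 (border 'a')
j=5 s[j]='b': k: 1→0; π[5]=0 (border '')
j=6 s[j]='a': π[6]=1 (border 'a')
j=7 s[j]='a': π[7]=2 (border 'aa')
j=8 s[j]='b': π[8]=3 (border 'aab')
j=9 s[j]='b': π[9]=4 (border 'aabb')
j=10 s[j]='b': k: 4→0; π[10]=0 (border '')
j=11 s[j]='a': π[11]=1 (border 'a')
j=12 s[j]='a': π[12]=2 (border 'aa')
j=13 s[j]='b': π[13]=3 (border 'aab')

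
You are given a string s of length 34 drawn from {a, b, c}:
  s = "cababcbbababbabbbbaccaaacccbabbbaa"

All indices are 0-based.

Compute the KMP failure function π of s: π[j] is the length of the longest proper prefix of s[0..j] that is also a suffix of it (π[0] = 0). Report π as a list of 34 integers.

π[0] = 0
j=1 s[j]='a': π[1]=0 (border '')
j=2 s[j]='b': π[2]=0 (border '')
j=3 s[j]='a': π[3]=0 (border '')
j=4 s[j]='b': π[4]=0 (border '')
j=5 s[j]='c': π[5]=1 (border 'c')
j=6 s[j]='b': k: 1→0; π[6]=0 (border '')
j=7 s[j]='b': π[7]=0 (border '')
j=8 s[j]='a': π[8]=0 (border '')
j=9 s[j]='b': π[9]=0 (border '')
j=10 s[j]='a': π[10]=0 (border '')
j=11 s[j]='b': π[11]=0 (border '')
j=12 s[j]='b': π[12]=0 (border '')
j=13 s[j]='a': π[13]=0 (border '')
j=14 s[j]='b': π[14]=0 (border '')
j=15 s[j]='b': π[15]=0 (border '')
j=16 s[j]='b': π[16]=0 (border '')
j=17 s[j]='b': π[17]=0 (border '')
j=18 s[j]='a': π[18]=0 (border '')
j=19 s[j]='c': π[19]=1 (border 'c')
j=20 s[j]='c': k: 1→0; π[20]=1 (border 'c')
j=21 s[j]='a': π[21]=2 (border 'ca')
j=22 s[j]='a': k: 2→0; π[22]=0 (border '')
j=23 s[j]='a': π[23]=0 (border '')
j=24 s[j]='c': π[24]=1 (border 'c')
j=25 s[j]='c': k: 1→0; π[25]=1 (border 'c')
j=26 s[j]='c': k: 1→0; π[26]=1 (border 'c')
j=27 s[j]='b': k: 1→0; π[27]=0 (border '')
j=28 s[j]='a': π[28]=0 (border '')
j=29 s[j]='b': π[29]=0 (border '')
j=30 s[j]='b': π[30]=0 (border '')
j=31 s[j]='b': π[31]=0 (border '')
j=32 s[j]='a': π[32]=0 (border '')
j=33 s[j]='a': π[33]=0 (border '')

[0, 0, 0, 0, 0, 1, 0, 0, 0, 0, 0, 0, 0, 0, 0, 0, 0, 0, 0, 1, 1, 2, 0, 0, 1, 1, 1, 0, 0, 0, 0, 0, 0, 0]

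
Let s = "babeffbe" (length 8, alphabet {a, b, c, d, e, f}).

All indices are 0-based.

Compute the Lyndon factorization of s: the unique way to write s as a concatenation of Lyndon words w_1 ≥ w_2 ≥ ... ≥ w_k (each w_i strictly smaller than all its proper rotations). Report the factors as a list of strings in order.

emit factor 1: 'b' (i=0, period=1)
emit factor 2: 'abeffbe' (i=1, period=7)

["b", "abeffbe"]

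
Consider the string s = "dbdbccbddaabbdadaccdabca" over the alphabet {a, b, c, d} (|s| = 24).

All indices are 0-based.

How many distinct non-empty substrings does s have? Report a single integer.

271

sorted suffixes:
  #0 SA[0]=23  'a'
  #1 SA[1]=9  'aabbdadaccdabca'
  #2 SA[2]=10  'abbdadaccdabca'
  #3 SA[3]=20  'abca'
  #4 SA[4]=16  'accdabca'
  #5 SA[5]=14  'adaccdabca'
  #6 SA[6]=11  'bbdadaccdabca'
  #7 SA[7]=21  'bca'
  #8 SA[8]=3  'bccbddaabbdadaccdabca'
  #9 SA[9]=12  'bdadaccdabca'
  #10 SA[10]=1  'bdbccbddaabbdadaccdabca'
  #11 SA[11]=6  'bddaabbdadaccdabca'
  #12 SA[12]=22  'ca'
  #13 SA[13]=5  'cbddaabbdadaccdabca'
  #14 SA[14]=4  'ccbddaabbdadaccdabca'
  #15 SA[15]=17  'ccdabca'
  #16 SA[16]=18  'cdabca'
  #17 SA[17]=8  'daabbdadaccdabca'
  #18 SA[18]=19  'dabca'
  #19 SA[19]=15  'daccdabca'
  #20 SA[20]=13  'dadaccdabca'
  #21 SA[21]=2  'dbccbddaabbdadaccdabca'
  #22 SA[22]=0  'dbdbccbddaabbdadaccdabca'
  #23 SA[23]=7  'ddaabbdadaccdabca'

SA = [23, 9, 10, 20, 16, 14, 11, 21, 3, 12, 1, 6, 22, 5, 4, 17, 18, 8, 19, 15, 13, 2, 0, 7]
i: (SA[i-1],SA[i]) lcp shared
  1: (23,9) 1 'a'
  2: (9,10) 1 'a'
  3: (10,20) 2 'ab'
  4: (20,16) 1 'a'
  5: (16,14) 1 'a'
  6: (14,11) 0 ''
  7: (11,21) 1 'b'
  8: (21,3) 2 'bc'
  9: (3,12) 1 'b'
  10: (12,1) 2 'bd'
  11: (1,6) 2 'bd'
  12: (6,22) 0 ''
  13: (22,5) 1 'c'
  14: (5,4) 1 'c'
  15: (4,17) 2 'cc'
  16: (17,18) 1 'c'
  17: (18,8) 0 ''
  18: (8,19) 2 'da'
  19: (19,15) 2 'da'
  20: (15,13) 2 'da'
  21: (13,2) 1 'd'
  22: (2,0) 2 'db'
  23: (0,7) 1 'd'

n(n+1)/2 = 24·25/2 = 300
Σ LCP = 0 + 1 + 1 + 2 + 1 + 1 + 0 + 1 + 2 + 1 + 2 + 2 + 0 + 1 + 1 + 2 + 1 + 0 + 2 + 2 + 2 + 1 + 2 + 1 = 29
distinct = 300 − 29 = 271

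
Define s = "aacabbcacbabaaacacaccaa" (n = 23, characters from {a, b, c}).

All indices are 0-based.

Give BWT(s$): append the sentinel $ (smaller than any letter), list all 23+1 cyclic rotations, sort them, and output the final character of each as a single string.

aacb$abcaacccacabcaabaaa

rank  rotation                  last
    0  $aacabbcacbabaaacacaccaa  a
    1  a$aacabbcacbabaaacacacca  a
    2  aa$aacabbcacbabaaacacacc  c
    3  aaacacaccaa$aacabbcacbab  b
    4  aacabbcacbabaaacacaccaa$  $
    5  aacacaccaa$aacabbcacbaba  a
    6  abaaacacaccaa$aacabbcacb  b
    7  abbcacbabaaacacaccaa$aac  c
    8  acabbcacbabaaacacaccaa$a  a
    9  acacaccaa$aacabbcacbabaa  a
   10  acaccaa$aacabbcacbabaaac  c
   11  acbabaaacacaccaa$aacabbc  c
   12  accaa$aacabbcacbabaaacac  c
   13  baaacacaccaa$aacabbcacba  a
   14  babaaacacaccaa$aacabbcac  c
   15  bbcacbabaaacacaccaa$aaca  a
   16  bcacbabaaacacaccaa$aacab  b
   17  caa$aacabbcacbabaaacacac  c
   18  cabbcacbabaaacacaccaa$aa  a
   19  cacaccaa$aacabbcacbabaaa  a
   20  cacbabaaacacaccaa$aacabb  b
   21  caccaa$aacabbcacbabaaaca  a
   22  cbabaaacacaccaa$aacabbca  a
   23  ccaa$aacabbcacbabaaacaca  a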